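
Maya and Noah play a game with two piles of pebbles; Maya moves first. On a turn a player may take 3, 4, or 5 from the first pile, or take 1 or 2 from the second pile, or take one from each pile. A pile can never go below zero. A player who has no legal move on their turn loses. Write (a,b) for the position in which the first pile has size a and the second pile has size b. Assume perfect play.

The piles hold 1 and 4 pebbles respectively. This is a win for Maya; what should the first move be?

Move to (1,3).

Label each position W (a win for the player to move) or L (a loss). A position with no legal move is L; any other position is W exactly when some move reaches an L, and L when every move reaches a W.
No move ever increases a pile, so every position that can arise here has a ≤ 1 and b ≤ 4; it is enough to label the cells with 0 ≤ a ≤ 1 and 0 ≤ b ≤ 4.
Every move lowers a or b (never raises either), so fill the grid row by row in increasing a, and left to right within a row: each cell's successors are then already labelled.
      b=0  b=1  b=2  b=3  b=4
a=0:    L    W    W    L    W
a=1:    L    W    W    L    W
Cells with no legal move (terminal, hence L): (0,0), (1,0).
The remaining L cells, each justified by listing all of its moves:
(0,3): →(0,2)(W), (0,1)(W) — all W, so L
(1,3): →(1,2)(W), (1,1)(W), (0,2)(W) — all W, so L
Every other cell has at least one move into one of the L cells above, so it is W.
From (1,4), the L positions reachable in one move are: (1,3), (0,3). Any move reaching one of these is winning.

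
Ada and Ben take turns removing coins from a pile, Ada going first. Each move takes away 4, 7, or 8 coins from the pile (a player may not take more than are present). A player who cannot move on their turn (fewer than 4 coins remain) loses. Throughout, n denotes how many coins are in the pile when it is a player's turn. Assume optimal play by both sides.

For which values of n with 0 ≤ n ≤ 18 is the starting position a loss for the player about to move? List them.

0, 1, 2, 3, 12, 13, 14, 15

Work bottom-up. With no move the player to move loses. Otherwise the position is W if at least one move leads to an L position for the opponent, and L if every move leads to a W.
n=0: no move → L
n=1: no move → L
n=2: no move → L
n=3: no move → L
n=4: W (go to 0, an L position)
n=5: W (go to 1, an L position)
n=6: W (go to 2, an L position)
n=7: W (go to 3, an L position)
n=8: W (go to 1, an L position)
n=9: W (go to 2, an L position)
n=10: W (go to 3, an L position)
n=11: W (go to 3, an L position)
n=12: L (options 8(W), 5(W), 4(W) are all W)
n=13: L (options 9(W), 6(W), 5(W) are all W)
n=14: L (options 10(W), 7(W), 6(W) are all W)
n=15: L (options 11(W), 8(W), 7(W) are all W)
n=16: W (go to 12, an L position)
n=17: W (go to 13, an L position)
n=18: W (go to 14, an L position)
The losing starting values of n are exactly the entries labelled L in this table (8 of them).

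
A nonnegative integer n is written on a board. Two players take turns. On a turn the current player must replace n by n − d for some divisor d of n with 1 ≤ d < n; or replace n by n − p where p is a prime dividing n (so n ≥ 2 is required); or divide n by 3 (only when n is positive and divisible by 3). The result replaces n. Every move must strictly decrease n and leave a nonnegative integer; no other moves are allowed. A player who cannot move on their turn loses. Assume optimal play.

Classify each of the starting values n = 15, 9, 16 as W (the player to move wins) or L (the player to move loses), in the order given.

15: W, 9: L, 16: W

Classify positions by backward induction: terminal positions (no move available) are L. From any other position, the mover wins iff some move reaches an L.
n=0: no move → L
n=1: no move → L
n=2: reaches L-position 0 → W
n=3: reaches L-position 0 → W
n=4: only reaches 2(W), 3(W), all W → L
n=5: reaches L-position 0 → W
n=6: reaches L-position 4 → W
n=7: reaches L-position 0 → W
n=8: reaches L-position 4 → W
n=9: only reaches 3(W), 6(W), 8(W), all W → L
n=10: reaches L-position 9 → W
n=11: reaches L-position 0 → W
n=12: reaches L-position 4 → W
n=13: reaches L-position 0 → W
n=14: only reaches 7(W), 12(W), 13(W), all W → L
n=15: reaches L-position 14 → W
n=16: reaches L-position 14 → W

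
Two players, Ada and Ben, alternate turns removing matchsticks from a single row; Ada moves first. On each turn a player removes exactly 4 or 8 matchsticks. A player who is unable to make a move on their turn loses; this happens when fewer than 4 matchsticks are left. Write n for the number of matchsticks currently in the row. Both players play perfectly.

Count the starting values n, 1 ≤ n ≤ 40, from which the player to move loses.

15

Positions with no move are L. A position that does have a move is losing for the player to move precisely when every available move leads to a winning position for the opponent. Fill in the labels:
n=0: no move → L
n=1: no move → L
n=2: no move → L
n=3: no move → L
n=4: W (go to 0, an L position)
n=5: W (go to 1, an L position)
n=6: W (go to 2, an L position)
n=7: W (go to 3, an L position)
n=8: W (go to 0, an L position)
n=9: W (go to 1, an L position)
n=10: W (go to 2, an L position)
n=11: W (go to 3, an L position)
n=12: L (options 8(W), 4(W) are all W)
n=13: L (options 9(W), 5(W) are all W)
n=14: L (options 10(W), 6(W) are all W)
n=15: L (options 11(W), 7(W) are all W)
n=16: W (go to 12, an L position)
n=17: W (go to 13, an L position)
n=18: W (go to 14, an L position)
n=19: W (go to 15, an L position)
n=20: W (go to 12, an L position)
n=21: W (go to 13, an L position)
n=22: W (go to 14, an L position)
n=23: W (go to 15, an L position)
n=24: L (options 20(W), 16(W) are all W)
n=25: L (options 21(W), 17(W) are all W)
n=26: L (options 22(W), 18(W) are all W)
n=27: L (options 23(W), 19(W) are all W)
n=28: W (go to 24, an L position)
n=29: W (go to 25, an L position)
n=30: W (go to 26, an L position)
n=31: W (go to 27, an L position)
n=32: W (go to 24, an L position)
n=33: W (go to 25, an L position)
n=34: W (go to 26, an L position)
n=35: W (go to 27, an L position)
n=36: L (options 32(W), 28(W) are all W)
n=37: L (options 33(W), 29(W) are all W)
n=38: L (options 34(W), 30(W) are all W)
n=39: L (options 35(W), 31(W) are all W)
n=40: W (go to 36, an L position)
L entries with 1 ≤ n ≤ 40 (n=0 is outside the asked range and is not counted): n = 1, 2, 3, 12, 13, 14, 15, 24, 25, 26, 27, 36, 37, 38, 39; that makes 15.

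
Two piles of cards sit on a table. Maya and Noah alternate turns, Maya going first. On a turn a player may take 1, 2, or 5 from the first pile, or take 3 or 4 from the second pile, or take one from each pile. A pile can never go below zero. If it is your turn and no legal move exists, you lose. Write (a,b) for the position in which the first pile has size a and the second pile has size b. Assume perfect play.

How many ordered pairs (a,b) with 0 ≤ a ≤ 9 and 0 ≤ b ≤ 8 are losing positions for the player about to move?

32

Work bottom-up. With no move the player to move loses. Otherwise the position is W if at least one move leads to an L position for the opponent, and L if every move leads to a W.
Every move lowers a or b (never raises either), so fill the grid row by row in increasing a, and left to right within a row: each cell's successors are then already labelled.
      b=0  b=1  b=2  b=3  b=4  b=5  b=6  b=7  b=8
a=0:    L    L    L    W    W    W    W    L    L
a=1:    W    W    W    W    L    L    L    W    W
a=2:    W    W    W    L    W    W    W    W    W
a=3:    L    L    L    W    W    W    W    L    L
a=4:    W    W    W    W    L    L    L    W    W
a=5:    W    W    W    L    W    W    W    W    W
a=6:    L    L    L    W    W    W    W    L    L
a=7:    W    W    W    W    L    L    L    W    W
a=8:    W    W    W    L    W    W    W    W    W
a=9:    L    L    L    W    W    W    W    L    L
Cells with no legal move (terminal, hence L): (0,0), (0,1), (0,2).
The remaining L cells, each justified by listing all of its moves:
(0,7): →(0,4)(W), (0,3)(W) — all W, so L
(0,8): →(0,5)(W), (0,4)(W) — all W, so L
(1,4): →(0,4)(W), (1,1)(W), (1,0)(W), (0,3)(W) — all W, so L
(1,5): →(0,5)(W), (1,2)(W), (1,1)(W), (0,4)(W) — all W, so L
(1,6): →(0,6)(W), (1,3)(W), (1,2)(W), (0,5)(W) — all W, so L
(2,3): →(1,3)(W), (0,3)(W), (2,0)(W), (1,2)(W) — all W, so L
(3,0): →(2,0)(W), (1,0)(W) — all W, so L
(3,1): →(2,1)(W), (1,1)(W), (2,0)(W) — all W, so L
(3,2): →(2,2)(W), (1,2)(W), (2,1)(W) — all W, so L
(3,7): →(2,7)(W), (1,7)(W), (3,4)(W), (3,3)(W), (2,6)(W) — all W, so L
(3,8): →(2,8)(W), (1,8)(W), (3,5)(W), (3,4)(W), (2,7)(W) — all W, so L
(4,4): →(3,4)(W), (2,4)(W), (4,1)(W), (4,0)(W), (3,3)(W) — all W, so L
(4,5): →(3,5)(W), (2,5)(W), (4,2)(W), (4,1)(W), (3,4)(W) — all W, so L
(4,6): →(3,6)(W), (2,6)(W), (4,3)(W), (4,2)(W), (3,5)(W) — all W, so L
(5,3): →(4,3)(W), (3,3)(W), (0,3)(W), (5,0)(W), (4,2)(W) — all W, so L
(6,0): →(5,0)(W), (4,0)(W), (1,0)(W) — all W, so L
(6,1): →(5,1)(W), (4,1)(W), (1,1)(W), (5,0)(W) — all W, so L
(6,2): →(5,2)(W), (4,2)(W), (1,2)(W), (5,1)(W) — all W, so L
(6,7): →(5,7)(W), (4,7)(W), (1,7)(W), (6,4)(W), (6,3)(W), (5,6)(W) — all W, so L
(6,8): →(5,8)(W), (4,8)(W), (1,8)(W), (6,5)(W), (6,4)(W), (5,7)(W) — all W, so L
(7,4): →(6,4)(W), (5,4)(W), (2,4)(W), (7,1)(W), (7,0)(W), (6,3)(W) — all W, so L
(7,5): →(6,5)(W), (5,5)(W), (2,5)(W), (7,2)(W), (7,1)(W), (6,4)(W) — all W, so L
(7,6): →(6,6)(W), (5,6)(W), (2,6)(W), (7,3)(W), (7,2)(W), (6,5)(W) — all W, so L
(8,3): →(7,3)(W), (6,3)(W), (3,3)(W), (8,0)(W), (7,2)(W) — all W, so L
(9,0): →(8,0)(W), (7,0)(W), (4,0)(W) — all W, so L
(9,1): →(8,1)(W), (7,1)(W), (4,1)(W), (8,0)(W) — all W, so L
(9,2): →(8,2)(W), (7,2)(W), (4,2)(W), (8,1)(W) — all W, so L
(9,7): →(8,7)(W), (7,7)(W), (4,7)(W), (9,4)(W), (9,3)(W), (8,6)(W) — all W, so L
(9,8): →(8,8)(W), (7,8)(W), (4,8)(W), (9,5)(W), (9,4)(W), (8,7)(W) — all W, so L
Every other cell has at least one move into one of the L cells above, so it is W.
L cells per row: a=0: 5, a=1: 3, a=2: 1, a=3: 5, a=4: 3, a=5: 1, a=6: 5, a=7: 3, a=8: 1, a=9: 5; total 32.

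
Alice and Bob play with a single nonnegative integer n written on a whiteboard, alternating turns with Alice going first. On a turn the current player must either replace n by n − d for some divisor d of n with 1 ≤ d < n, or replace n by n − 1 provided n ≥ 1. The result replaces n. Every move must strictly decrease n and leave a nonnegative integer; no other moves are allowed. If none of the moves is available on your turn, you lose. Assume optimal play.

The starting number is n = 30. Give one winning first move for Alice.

Classify positions by backward induction: terminal positions (no move available) are L. From any other position, the mover wins iff some move reaches an L.
n=0: no move → L
n=1: can move to 0, which is L ⇒ W
n=2: the only move is to 1(W), a W ⇒ L
n=3: can move to 2, which is L ⇒ W
n=4: can move to 2, which is L ⇒ W
n=5: the only move is to 4(W), a W ⇒ L
n=6: can move to 5, which is L ⇒ W
n=7: the only move is to 6(W), a W ⇒ L
n=8: can move to 7, which is L ⇒ W
n=9: moves to 6(W), 8(W); every one is W ⇒ L
n=10: can move to 5, which is L ⇒ W
n=11: the only move is to 10(W), a W ⇒ L
n=12: can move to 9, which is L ⇒ W
n=13: the only move is to 12(W), a W ⇒ L
n=14: can move to 7, which is L ⇒ W
n=15: moves to 10(W), 12(W), 14(W); every one is W ⇒ L
n=16: can move to 15, which is L ⇒ W
n=17: the only move is to 16(W), a W ⇒ L
n=18: can move to 9, which is L ⇒ W
n=19: the only move is to 18(W), a W ⇒ L
n=20: can move to 15, which is L ⇒ W
n=21: moves to 14(W), 18(W), 20(W); every one is W ⇒ L
n=22: can move to 11, which is L ⇒ W
n=23: the only move is to 22(W), a W ⇒ L
n=24: can move to 21, which is L ⇒ W
n=25: moves to 20(W), 24(W); every one is W ⇒ L
n=26: can move to 13, which is L ⇒ W
n=27: moves to 18(W), 24(W), 26(W); every one is W ⇒ L
n=28: can move to 21, which is L ⇒ W
n=29: the only move is to 28(W), a W ⇒ L
n=30: can move to 15, which is L ⇒ W
From 30, the L positions reachable in one move are: 15, 25, 27, 29. Any move reaching one of these is winning.

Move to 15.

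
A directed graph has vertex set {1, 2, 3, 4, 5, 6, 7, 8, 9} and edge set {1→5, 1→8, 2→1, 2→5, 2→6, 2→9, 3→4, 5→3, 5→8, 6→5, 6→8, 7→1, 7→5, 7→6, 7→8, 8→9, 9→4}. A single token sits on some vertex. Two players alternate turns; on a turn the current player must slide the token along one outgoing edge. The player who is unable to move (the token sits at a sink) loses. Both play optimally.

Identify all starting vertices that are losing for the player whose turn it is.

Compute win/loss labels from the base case upward. A position with no move is L. Any other position is W if it can reach an L in one move, else L.
Every edge goes from a vertex to one that appears earlier in the order 4, 9, 8, 3, 5, 6, 1, 2, 7, so processing vertices in that order labels each vertex after all of its successors.
4: no outgoing edge → L
9: W (go to 4, an L position)
8: L (sole option 9(W) is W)
3: W (go to 4, an L position)
5: W (go to 8, an L position)
6: W (go to 8, an L position)
1: W (go to 8, an L position)
2: L (options 1(W), 6(W), 5(W), 9(W) are all W)
7: W (go to 8, an L position)
Reading off the rows marked L gives the requested list; there are 3 such vertices.

2, 4, 8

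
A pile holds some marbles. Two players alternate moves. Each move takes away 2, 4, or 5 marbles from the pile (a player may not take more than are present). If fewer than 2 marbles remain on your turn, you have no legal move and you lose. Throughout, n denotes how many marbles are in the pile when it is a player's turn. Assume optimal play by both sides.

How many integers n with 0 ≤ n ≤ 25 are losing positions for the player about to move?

Label each position W (a win for the player to move) or L (a loss). A position with no legal move is L; any other position is W exactly when some move reaches an L, and L when every move reaches a W.
n=0: no move → L
n=1: no move → L
n=2: →0(L), so W
n=3: →1(L), so W
n=4: →0(L), so W
n=5: →1(L), so W
n=6: →1(L), so W
n=7: →5(W), 3(W), 2(W) — all W, so L
n=8: →6(W), 4(W), 3(W) — all W, so L
n=9: →7(L), so W
n=10: →8(L), so W
n=11: →7(L), so W
n=12: →8(L), so W
n=13: →8(L), so W
n=14: →12(W), 10(W), 9(W) — all W, so L
n=15: →13(W), 11(W), 10(W) — all W, so L
n=16: →14(L), so W
n=17: →15(L), so W
n=18: →14(L), so W
n=19: →15(L), so W
n=20: →15(L), so W
n=21: →19(W), 17(W), 16(W) — all W, so L
n=22: →20(W), 18(W), 17(W) — all W, so L
n=23: →21(L), so W
n=24: →22(L), so W
n=25: →21(L), so W
L entries with 0 ≤ n ≤ 25: n = 0, 1, 7, 8, 14, 15, 21, 22; that makes 8.

8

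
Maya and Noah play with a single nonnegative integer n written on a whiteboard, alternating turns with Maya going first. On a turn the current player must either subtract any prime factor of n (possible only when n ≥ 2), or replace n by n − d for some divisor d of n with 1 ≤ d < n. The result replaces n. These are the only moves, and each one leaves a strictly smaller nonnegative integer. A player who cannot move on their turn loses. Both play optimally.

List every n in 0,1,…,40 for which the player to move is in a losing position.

Label each position W (a win for the player to move) or L (a loss). A position with no legal move is L; any other position is W exactly when some move reaches an L, and L when every move reaches a W.
n=0: no move → L
n=1: no move → L
n=2: W (go to 0, an L position)
n=3: W (go to 0, an L position)
n=4: L (options 2(W), 3(W) are all W)
n=5: W (go to 0, an L position)
n=6: W (go to 4, an L position)
n=7: W (go to 0, an L position)
n=8: W (go to 4, an L position)
n=9: L (options 6(W), 8(W) are all W)
n=10: W (go to 9, an L position)
n=11: W (go to 0, an L position)
n=12: W (go to 9, an L position)
n=13: W (go to 0, an L position)
n=14: L (options 7(W), 12(W), 13(W) are all W)
n=15: W (go to 14, an L position)
n=16: W (go to 14, an L position)
n=17: W (go to 0, an L position)
n=18: W (go to 9, an L position)
n=19: W (go to 0, an L position)
n=20: L (options 10(W), 15(W), 16(W), 18(W), 19(W) are all W)
n=21: W (go to 14, an L position)
n=22: W (go to 20, an L position)
n=23: W (go to 0, an L position)
n=24: W (go to 20, an L position)
n=25: W (go to 20, an L position)
n=26: L (options 13(W), 24(W), 25(W) are all W)
n=27: W (go to 26, an L position)
n=28: W (go to 14, an L position)
n=29: W (go to 0, an L position)
n=30: W (go to 20, an L position)
n=31: W (go to 0, an L position)
n=32: L (options 16(W), 24(W), 28(W), 30(W), 31(W) are all W)
n=33: W (go to 32, an L position)
n=34: W (go to 32, an L position)
n=35: L (options 28(W), 30(W), 34(W) are all W)
n=36: W (go to 32, an L position)
n=37: W (go to 0, an L position)
n=38: L (options 19(W), 36(W), 37(W) are all W)
n=39: W (go to 26, an L position)
n=40: W (go to 20, an L position)
Reading off the rows marked L gives the requested list; there are 10 such values of n.

0, 1, 4, 9, 14, 20, 26, 32, 35, 38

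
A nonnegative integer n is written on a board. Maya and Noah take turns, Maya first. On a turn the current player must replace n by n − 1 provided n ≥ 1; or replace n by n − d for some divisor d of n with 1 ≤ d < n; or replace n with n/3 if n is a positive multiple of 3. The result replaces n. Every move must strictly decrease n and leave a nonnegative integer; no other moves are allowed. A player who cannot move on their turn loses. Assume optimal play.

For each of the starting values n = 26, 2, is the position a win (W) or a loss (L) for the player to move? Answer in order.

Classify positions by backward induction: terminal positions (no move available) are L. From any other position, the mover wins iff some move reaches an L.
n=0: no move → L
n=1: W (go to 0, an L position)
n=2: L (sole option 1(W) is W)
n=3: W (go to 2, an L position)
n=4: W (go to 2, an L position)
n=5: L (sole option 4(W) is W)
n=6: W (go to 2, an L position)
n=7: L (sole option 6(W) is W)
n=8: W (go to 7, an L position)
n=9: L (options 3(W), 6(W), 8(W) are all W)
n=10: W (go to 5, an L position)
n=11: L (sole option 10(W) is W)
n=12: W (go to 9, an L position)
n=13: L (sole option 12(W) is W)
n=14: W (go to 7, an L position)
n=15: W (go to 5, an L position)
n=16: L (options 8(W), 12(W), 14(W), 15(W) are all W)
n=17: W (go to 16, an L position)
n=18: W (go to 9, an L position)
n=19: L (sole option 18(W) is W)
n=20: W (go to 16, an L position)
n=21: W (go to 7, an L position)
n=22: W (go to 11, an L position)
n=23: L (sole option 22(W) is W)
n=24: W (go to 16, an L position)
n=25: L (options 20(W), 24(W) are all W)
n=26: W (go to 13, an L position)

26: W, 2: L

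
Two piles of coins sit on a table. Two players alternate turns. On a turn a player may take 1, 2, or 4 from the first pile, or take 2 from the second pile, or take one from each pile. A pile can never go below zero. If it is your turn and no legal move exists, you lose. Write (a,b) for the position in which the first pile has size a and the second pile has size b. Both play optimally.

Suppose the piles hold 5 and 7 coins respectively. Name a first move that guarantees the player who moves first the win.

Move to (4,7).

Positions with no move are L. A position that does have a move is losing for the player to move precisely when every available move leads to a winning position for the opponent. Fill in the labels:
No move ever increases a pile, so every position that can arise here has a ≤ 5 and b ≤ 7; it is enough to label the cells with 0 ≤ a ≤ 5 and 0 ≤ b ≤ 7.
Every move lowers a or b (never raises either), so fill the grid row by row in increasing a, and left to right within a row: each cell's successors are then already labelled.
      b=0  b=1  b=2  b=3  b=4  b=5  b=6  b=7
a=0:    L    L    W    W    L    L    W    W
a=1:    W    W    W    L    W    W    W    L
a=2:    W    W    L    W    W    W    L    W
a=3:    L    L    W    W    L    L    W    W
a=4:    W    W    W    L    W    W    W    L
a=5:    W    W    L    W    W    W    L    W
Cells with no legal move (terminal, hence L): (0,0), (0,1).
The remaining L cells, each justified by listing all of its moves:
(0,4): the only move is to (0,2)(W), a W ⇒ L
(0,5): the only move is to (0,3)(W), a W ⇒ L
(1,3): moves to (0,3)(W), (1,1)(W), (0,2)(W); every one is W ⇒ L
(1,7): moves to (0,7)(W), (1,5)(W), (0,6)(W); every one is W ⇒ L
(2,2): moves to (1,2)(W), (0,2)(W), (2,0)(W), (1,1)(W); every one is W ⇒ L
(2,6): moves to (1,6)(W), (0,6)(W), (2,4)(W), (1,5)(W); every one is W ⇒ L
(3,0): moves to (2,0)(W), (1,0)(W); every one is W ⇒ L
(3,1): moves to (2,1)(W), (1,1)(W), (2,0)(W); every one is W ⇒ L
(3,4): moves to (2,4)(W), (1,4)(W), (3,2)(W), (2,3)(W); every one is W ⇒ L
(3,5): moves to (2,5)(W), (1,5)(W), (3,3)(W), (2,4)(W); every one is W ⇒ L
(4,3): moves to (3,3)(W), (2,3)(W), (0,3)(W), (4,1)(W), (3,2)(W); every one is W ⇒ L
(4,7): moves to (3,7)(W), (2,7)(W), (0,7)(W), (4,5)(W), (3,6)(W); every one is W ⇒ L
(5,2): moves to (4,2)(W), (3,2)(W), (1,2)(W), (5,0)(W), (4,1)(W); every one is W ⇒ L
(5,6): moves to (4,6)(W), (3,6)(W), (1,6)(W), (5,4)(W), (4,5)(W); every one is W ⇒ L
Every other cell has at least one move into one of the L cells above, so it is W.
From (5,7), the L positions reachable in one move are: (4,7), (1,7). Any move reaching one of these is winning.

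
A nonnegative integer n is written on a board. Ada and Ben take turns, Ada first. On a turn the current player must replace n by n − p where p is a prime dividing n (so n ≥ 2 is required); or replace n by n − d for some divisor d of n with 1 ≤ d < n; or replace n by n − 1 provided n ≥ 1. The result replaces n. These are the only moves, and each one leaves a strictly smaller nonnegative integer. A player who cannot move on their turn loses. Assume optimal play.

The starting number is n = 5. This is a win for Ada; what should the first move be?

Move to 0.

Positions with no move are L. A position that does have a move is losing for the player to move precisely when every available move leads to a winning position for the opponent. Fill in the labels:
n=0: no move → L
n=1: can move to 0, which is L ⇒ W
n=2: can move to 0, which is L ⇒ W
n=3: can move to 0, which is L ⇒ W
n=4: moves to 2(W), 3(W); every one is W ⇒ L
n=5: can move to 0, which is L ⇒ W
From 5, the L positions reachable in one move are: 0, 4. Any move reaching one of these is winning.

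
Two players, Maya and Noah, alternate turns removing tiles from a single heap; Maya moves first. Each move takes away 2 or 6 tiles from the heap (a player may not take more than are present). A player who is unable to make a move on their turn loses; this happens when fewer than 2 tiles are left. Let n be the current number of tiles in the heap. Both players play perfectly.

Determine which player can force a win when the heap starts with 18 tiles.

Maya wins.

Positions with no move are L. A position that does have a move is losing for the player to move precisely when every available move leads to a winning position for the opponent. Fill in the labels:
n=0: no move → L
n=1: no move → L
n=2: →0(L), so W
n=3: →1(L), so W
n=4: →2(W) only, which is W, so L
n=5: →3(W) only, which is W, so L
n=6: →4(L), so W
n=7: →5(L), so W
n=8: →6(W), 2(W) — all W, so L
n=9: →7(W), 3(W) — all W, so L
n=10: →8(L), so W
n=11: →9(L), so W
n=12: →10(W), 6(W) — all W, so L
n=13: →11(W), 7(W) — all W, so L
n=14: →12(L), so W
n=15: →13(L), so W
n=16: →14(W), 10(W) — all W, so L
n=17: →15(W), 11(W) — all W, so L
n=18: →16(L), so W
From 18 Maya can remove 2, leaving 16, reaching an L position.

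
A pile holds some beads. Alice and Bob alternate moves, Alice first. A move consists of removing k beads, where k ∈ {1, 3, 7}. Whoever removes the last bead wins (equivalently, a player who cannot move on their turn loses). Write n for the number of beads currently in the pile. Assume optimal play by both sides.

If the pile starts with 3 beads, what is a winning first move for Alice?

Remove 1, leaving 2.

Label each position W (a win for the player to move) or L (a loss). A position with no legal move is L; any other position is W exactly when some move reaches an L, and L when every move reaches a W.
n=0: no move → L
n=1: W (go to 0, an L position)
n=2: L (sole option 1(W) is W)
n=3: W (go to 2, an L position)
From 3, the L positions reachable in one move are: 2, 0. Any move reaching one of these is winning.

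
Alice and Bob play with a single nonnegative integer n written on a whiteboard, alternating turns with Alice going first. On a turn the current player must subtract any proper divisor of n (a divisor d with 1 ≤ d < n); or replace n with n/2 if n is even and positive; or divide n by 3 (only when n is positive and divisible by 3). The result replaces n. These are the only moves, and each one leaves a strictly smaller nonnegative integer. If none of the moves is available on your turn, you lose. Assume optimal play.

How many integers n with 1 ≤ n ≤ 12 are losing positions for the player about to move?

5

Classify positions by backward induction: terminal positions (no move available) are L. From any other position, the mover wins iff some move reaches an L.
n=0: no move → L
n=1: no move → L
n=2: can move to 1, which is L ⇒ W
n=3: can move to 1, which is L ⇒ W
n=4: moves to 2(W), 3(W); every one is W ⇒ L
n=5: can move to 4, which is L ⇒ W
n=6: can move to 4, which is L ⇒ W
n=7: the only move is to 6(W), a W ⇒ L
n=8: can move to 4, which is L ⇒ W
n=9: moves to 3(W), 6(W), 8(W); every one is W ⇒ L
n=10: can move to 9, which is L ⇒ W
n=11: the only move is to 10(W), a W ⇒ L
n=12: can move to 4, which is L ⇒ W
L entries with 1 ≤ n ≤ 12 (n=0 is outside the asked range and is not counted): n = 1, 4, 7, 9, 11; that makes 5.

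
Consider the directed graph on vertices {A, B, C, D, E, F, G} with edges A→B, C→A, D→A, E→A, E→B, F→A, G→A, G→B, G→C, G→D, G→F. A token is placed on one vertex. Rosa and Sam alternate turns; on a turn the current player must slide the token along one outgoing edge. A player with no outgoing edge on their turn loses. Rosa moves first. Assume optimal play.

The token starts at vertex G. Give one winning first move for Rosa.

Classify positions by backward induction: terminal positions (no move available) are L. From any other position, the mover wins iff some move reaches an L.
Every edge goes from a vertex to one that appears earlier in the order B, A, F, D, E, C, G, so processing vertices in that order labels each vertex after all of its successors.
B: no outgoing edge → L
A: W (go to B, an L position)
F: L (sole option A(W) is W)
D: L (sole option A(W) is W)
E: W (go to B, an L position)
C: L (sole option A(W) is W)
G: W (go to C, an L position)
From G, the L positions reachable in one move are: C, D, F, B. Any move reaching one of these is winning.

Move to C.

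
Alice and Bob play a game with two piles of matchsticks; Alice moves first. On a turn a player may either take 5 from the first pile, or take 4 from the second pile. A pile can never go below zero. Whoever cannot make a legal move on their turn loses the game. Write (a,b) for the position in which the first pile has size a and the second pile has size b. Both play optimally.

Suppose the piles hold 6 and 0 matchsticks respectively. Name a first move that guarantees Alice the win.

Move to (1,0).

Compute win/loss labels from the base case upward. A position with no move is L. Any other position is W if it can reach an L in one move, else L.
No move ever increases a pile, so every position that can arise here has a ≤ 6 and b ≤ 0; it is enough to label the cells with 0 ≤ a ≤ 6 and 0 ≤ b ≤ 0.
Every move lowers a or b (never raises either), so fill the grid row by row in increasing a, and left to right within a row: each cell's successors are then already labelled.
      b=0
a=0:    L
a=1:    L
a=2:    L
a=3:    L
a=4:    L
a=5:    W
a=6:    W
Cells with no legal move (terminal, hence L): (0,0), (1,0), (2,0), (3,0), (4,0).
Every other cell has at least one move into one of the L cells above, so it is W.
From (6,0), the L positions reachable in one move are: (1,0).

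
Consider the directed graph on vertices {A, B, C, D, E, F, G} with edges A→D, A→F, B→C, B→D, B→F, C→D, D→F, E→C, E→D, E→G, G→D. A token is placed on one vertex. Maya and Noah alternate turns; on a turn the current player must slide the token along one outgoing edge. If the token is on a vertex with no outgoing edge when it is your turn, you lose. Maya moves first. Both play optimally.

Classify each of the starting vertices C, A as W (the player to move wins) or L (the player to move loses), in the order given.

C: L, A: W

Work bottom-up. With no move the player to move loses. Otherwise the position is W if at least one move leads to an L position for the opponent, and L if every move leads to a W.
Every edge goes from a vertex to one that appears earlier in the order F, D, A, C, B, G, E, so processing vertices in that order labels each vertex after all of its successors.
F: no outgoing edge → L
D: W (go to F, an L position)
A: W (go to F, an L position)
C: L (sole option D(W) is W)
B: W (go to C, an L position)
G: L (sole option D(W) is W)
E: W (go to G, an L position)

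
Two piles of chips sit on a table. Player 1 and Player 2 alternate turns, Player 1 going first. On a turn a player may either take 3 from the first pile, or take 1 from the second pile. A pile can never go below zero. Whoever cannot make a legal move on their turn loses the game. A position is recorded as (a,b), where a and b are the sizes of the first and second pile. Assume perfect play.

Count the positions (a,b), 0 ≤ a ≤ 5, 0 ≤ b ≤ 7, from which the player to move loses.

Work bottom-up. With no move the player to move loses. Otherwise the position is W if at least one move leads to an L position for the opponent, and L if every move leads to a W.
Every move lowers a or b (never raises either), so fill the grid row by row in increasing a, and left to right within a row: each cell's successors are then already labelled.
      b=0  b=1  b=2  b=3  b=4  b=5  b=6  b=7
a=0:    L    W    L    W    L    W    L    W
a=1:    L    W    L    W    L    W    L    W
a=2:    L    W    L    W    L    W    L    W
a=3:    W    L    W    L    W    L    W    L
a=4:    W    L    W    L    W    L    W    L
a=5:    W    L    W    L    W    L    W    L
Cells with no legal move (terminal, hence L): (0,0), (1,0), (2,0).
The remaining L cells, each justified by listing all of its moves:
(0,2): L (sole option (0,1)(W) is W)
(0,4): L (sole option (0,3)(W) is W)
(0,6): L (sole option (0,5)(W) is W)
(1,2): L (sole option (1,1)(W) is W)
(1,4): L (sole option (1,3)(W) is W)
(1,6): L (sole option (1,5)(W) is W)
(2,2): L (sole option (2,1)(W) is W)
(2,4): L (sole option (2,3)(W) is W)
(2,6): L (sole option (2,5)(W) is W)
(3,1): L (options (0,1)(W), (3,0)(W) are all W)
(3,3): L (options (0,3)(W), (3,2)(W) are all W)
(3,5): L (options (0,5)(W), (3,4)(W) are all W)
(3,7): L (options (0,7)(W), (3,6)(W) are all W)
(4,1): L (options (1,1)(W), (4,0)(W) are all W)
(4,3): L (options (1,3)(W), (4,2)(W) are all W)
(4,5): L (options (1,5)(W), (4,4)(W) are all W)
(4,7): L (options (1,7)(W), (4,6)(W) are all W)
(5,1): L (options (2,1)(W), (5,0)(W) are all W)
(5,3): L (options (2,3)(W), (5,2)(W) are all W)
(5,5): L (options (2,5)(W), (5,4)(W) are all W)
(5,7): L (options (2,7)(W), (5,6)(W) are all W)
Every other cell has at least one move into one of the L cells above, so it is W.
L cells per row: a=0: 4, a=1: 4, a=2: 4, a=3: 4, a=4: 4, a=5: 4; total 24.

24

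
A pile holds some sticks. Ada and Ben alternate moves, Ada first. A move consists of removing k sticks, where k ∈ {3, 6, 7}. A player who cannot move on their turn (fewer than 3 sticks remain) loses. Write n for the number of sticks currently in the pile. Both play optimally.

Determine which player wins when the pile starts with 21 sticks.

Build the W/L table. Terminal = L. A non-terminal position is W if it has a move to some L; otherwise it is L.
n=0: no move → L
n=1: no move → L
n=2: no move → L
n=3: can move to 0, which is L ⇒ W
n=4: can move to 1, which is L ⇒ W
n=5: can move to 2, which is L ⇒ W
n=6: can move to 0, which is L ⇒ W
n=7: can move to 1, which is L ⇒ W
n=8: can move to 2, which is L ⇒ W
n=9: can move to 2, which is L ⇒ W
n=10: moves to 7(W), 4(W), 3(W); every one is W ⇒ L
n=11: moves to 8(W), 5(W), 4(W); every one is W ⇒ L
n=12: moves to 9(W), 6(W), 5(W); every one is W ⇒ L
n=13: can move to 10, which is L ⇒ W
n=14: can move to 11, which is L ⇒ W
n=15: can move to 12, which is L ⇒ W
n=16: can move to 10, which is L ⇒ W
n=17: can move to 11, which is L ⇒ W
n=18: can move to 12, which is L ⇒ W
n=19: can move to 12, which is L ⇒ W
n=20: moves to 17(W), 14(W), 13(W); every one is W ⇒ L
n=21: moves to 18(W), 15(W), 14(W); every one is W ⇒ L
The starting position 21 is L: whatever Ada does, the opponent receives a W position.

Ben wins.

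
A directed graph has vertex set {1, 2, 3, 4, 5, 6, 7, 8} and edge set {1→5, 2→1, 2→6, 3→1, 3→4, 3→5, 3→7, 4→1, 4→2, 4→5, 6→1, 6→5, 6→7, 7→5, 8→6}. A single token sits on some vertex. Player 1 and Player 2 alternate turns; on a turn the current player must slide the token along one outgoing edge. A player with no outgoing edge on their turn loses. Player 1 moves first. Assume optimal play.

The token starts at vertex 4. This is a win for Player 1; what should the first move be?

Move to 2.

Use the standard recursion: the mover loses at a terminal position; elsewhere, the mover wins exactly when some move hands the opponent an L position.
Every edge goes from a vertex to one that appears earlier in the order 5, 7, 1, 6, 2, 8, 4, 3, so processing vertices in that order labels each vertex after all of its successors.
5: no outgoing edge → L
7: →5(L), so W
1: →5(L), so W
6: →5(L), so W
2: →6(W), 1(W) — all W, so L
8: →6(W) only, which is W, so L
4: →2(L), so W
3: →5(L), so W
From 4, the L positions reachable in one move are: 2, 5. Any move reaching one of these is winning.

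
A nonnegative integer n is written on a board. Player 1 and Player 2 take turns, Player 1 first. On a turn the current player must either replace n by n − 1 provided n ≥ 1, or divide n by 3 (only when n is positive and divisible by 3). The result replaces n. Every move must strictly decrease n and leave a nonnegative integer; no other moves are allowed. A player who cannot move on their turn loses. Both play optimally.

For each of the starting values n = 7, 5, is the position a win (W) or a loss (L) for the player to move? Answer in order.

Build the W/L table. Terminal = L. A non-terminal position is W if it has a move to some L; otherwise it is L.
n=0: no move → L
n=1: W (go to 0, an L position)
n=2: L (sole option 1(W) is W)
n=3: W (go to 2, an L position)
n=4: L (sole option 3(W) is W)
n=5: W (go to 4, an L position)
n=6: W (go to 2, an L position)
n=7: L (sole option 6(W) is W)

7: L, 5: W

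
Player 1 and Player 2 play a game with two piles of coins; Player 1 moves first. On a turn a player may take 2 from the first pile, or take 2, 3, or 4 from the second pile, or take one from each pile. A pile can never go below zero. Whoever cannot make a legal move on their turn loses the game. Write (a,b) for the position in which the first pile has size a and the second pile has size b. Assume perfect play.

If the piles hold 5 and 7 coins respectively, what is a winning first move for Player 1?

Move to (3,7).

Build the W/L table. Terminal = L. A non-terminal position is W if it has a move to some L; otherwise it is L.
No move ever increases a pile, so every position that can arise here has a ≤ 5 and b ≤ 7; it is enough to label the cells with 0 ≤ a ≤ 5 and 0 ≤ b ≤ 7.
Every move lowers a or b (never raises either), so fill the grid row by row in increasing a, and left to right within a row: each cell's successors are then already labelled.
      b=0  b=1  b=2  b=3  b=4  b=5  b=6  b=7
a=0:    L    L    W    W    W    W    L    L
a=1:    L    W    W    W    W    L    L    W
a=2:    W    W    L    L    W    W    W    W
a=3:    W    L    L    W    W    W    W    L
a=4:    L    L    W    W    W    W    L    L
a=5:    L    W    W    W    W    L    L    W
Cells with no legal move (terminal, hence L): (0,0), (0,1), (1,0).
The remaining L cells, each justified by listing all of its moves:
(0,6): only reaches (0,4)(W), (0,3)(W), (0,2)(W), all W → L
(0,7): only reaches (0,5)(W), (0,4)(W), (0,3)(W), all W → L
(1,5): only reaches (1,3)(W), (1,2)(W), (1,1)(W), (0,4)(W), all W → L
(1,6): only reaches (1,4)(W), (1,3)(W), (1,2)(W), (0,5)(W), all W → L
(2,2): only reaches (0,2)(W), (2,0)(W), (1,1)(W), all W → L
(2,3): only reaches (0,3)(W), (2,1)(W), (2,0)(W), (1,2)(W), all W → L
(3,1): only reaches (1,1)(W), (2,0)(W), all W → L
(3,2): only reaches (1,2)(W), (3,0)(W), (2,1)(W), all W → L
(3,7): only reaches (1,7)(W), (3,5)(W), (3,4)(W), (3,3)(W), (2,6)(W), all W → L
(4,0): only reaches (2,0)(W), which is W → L
(4,1): only reaches (2,1)(W), (3,0)(W), all W → L
(4,6): only reaches (2,6)(W), (4,4)(W), (4,3)(W), (4,2)(W), (3,5)(W), all W → L
(4,7): only reaches (2,7)(W), (4,5)(W), (4,4)(W), (4,3)(W), (3,6)(W), all W → L
(5,0): only reaches (3,0)(W), which is W → L
(5,5): only reaches (3,5)(W), (5,3)(W), (5,2)(W), (5,1)(W), (4,4)(W), all W → L
(5,6): only reaches (3,6)(W), (5,4)(W), (5,3)(W), (5,2)(W), (4,5)(W), all W → L
Every other cell has at least one move into one of the L cells above, so it is W.
From (5,7), the L positions reachable in one move are: (3,7), (5,5), (4,6). Any move reaching one of these is winning.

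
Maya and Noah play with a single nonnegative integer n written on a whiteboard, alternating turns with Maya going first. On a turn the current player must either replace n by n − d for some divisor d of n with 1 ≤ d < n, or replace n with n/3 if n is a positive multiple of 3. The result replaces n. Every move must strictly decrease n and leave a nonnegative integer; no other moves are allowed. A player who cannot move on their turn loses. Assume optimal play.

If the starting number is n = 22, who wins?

Compute win/loss labels from the base case upward. A position with no move is L. Any other position is W if it can reach an L in one move, else L.
n=0: no move → L
n=1: no move → L
n=2: reaches L-position 1 → W
n=3: reaches L-position 1 → W
n=4: only reaches 2(W), 3(W), all W → L
n=5: reaches L-position 4 → W
n=6: reaches L-position 4 → W
n=7: only reaches 6(W), which is W → L
n=8: reaches L-position 4 → W
n=9: only reaches 3(W), 6(W), 8(W), all W → L
n=10: reaches L-position 9 → W
n=11: only reaches 10(W), which is W → L
n=12: reaches L-position 4 → W
n=13: only reaches 12(W), which is W → L
n=14: reaches L-position 7 → W
n=15: only reaches 5(W), 10(W), 12(W), 14(W), all W → L
n=16: reaches L-position 15 → W
n=17: only reaches 16(W), which is W → L
n=18: reaches L-position 9 → W
n=19: only reaches 18(W), which is W → L
n=20: reaches L-position 15 → W
n=21: reaches L-position 7 → W
n=22: reaches L-position 11 → W
The starting position 22 is W: Maya should move to 11, handing over an L position.

Maya wins.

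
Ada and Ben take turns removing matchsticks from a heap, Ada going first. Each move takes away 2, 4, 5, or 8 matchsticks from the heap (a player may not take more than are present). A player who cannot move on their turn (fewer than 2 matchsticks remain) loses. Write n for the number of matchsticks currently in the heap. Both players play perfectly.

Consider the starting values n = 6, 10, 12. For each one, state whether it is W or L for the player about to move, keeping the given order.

6: W, 10: L, 12: W

Positions with no move are L. A position that does have a move is losing for the player to move precisely when every available move leads to a winning position for the opponent. Fill in the labels:
n=0: no move → L
n=1: no move → L
n=2: →0(L), so W
n=3: →1(L), so W
n=4: →0(L), so W
n=5: →1(L), so W
n=6: →1(L), so W
n=7: →5(W), 3(W), 2(W) — all W, so L
n=8: →0(L), so W
n=9: →7(L), so W
n=10: →8(W), 6(W), 5(W), 2(W) — all W, so L
n=11: →7(L), so W
n=12: →10(L), so W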